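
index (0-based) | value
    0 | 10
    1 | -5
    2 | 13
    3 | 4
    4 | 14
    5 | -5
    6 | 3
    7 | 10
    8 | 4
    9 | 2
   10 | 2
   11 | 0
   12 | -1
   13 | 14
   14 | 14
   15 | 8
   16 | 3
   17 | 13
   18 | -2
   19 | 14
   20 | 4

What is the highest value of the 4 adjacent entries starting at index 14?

Elements at indices 14..17: 14, 8, 3, 13
max(14, 8, 3, 13) = 14

14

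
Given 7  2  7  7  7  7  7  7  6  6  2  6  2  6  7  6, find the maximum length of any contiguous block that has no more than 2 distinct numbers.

8

Extend right; when distinct count exceeds 2, shrink from the left:
[7] 1 distinct, len 1
[7, 2] 2 distinct, len 2
[7, 2, 7] 2 distinct, len 3
[7, 2, 7, 7] 2 distinct, len 4
[7, 2, 7, 7, 7] 2 distinct, len 5
[7, 2, 7, 7, 7, 7] 2 distinct, len 6
[7, 2, 7, 7, 7, 7, 7] 2 distinct, len 7
[7, 2, 7, 7, 7, 7, 7, 7] 2 distinct, len 8
[7, 7, 7, 7, 7, 7, 6] 2 distinct, len 7
[7, 7, 7, 7, 7, 7, 6, 6] 2 distinct, len 8
[6, 6, 2] 2 distinct, len 3
[6, 6, 2, 6] 2 distinct, len 4
[6, 6, 2, 6, 2] 2 distinct, len 5
[6, 6, 2, 6, 2, 6] 2 distinct, len 6
[6, 7] 2 distinct, len 2
[6, 7, 6] 2 distinct, len 3
Longest length with ≤2 distinct: 8.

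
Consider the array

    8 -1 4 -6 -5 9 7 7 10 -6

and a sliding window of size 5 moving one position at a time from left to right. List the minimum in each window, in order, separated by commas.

-6, -6, -6, -6, -5, -6

Sliding a size-5 window across the 10 values:
[8, -1, 4, -6, -5] → min -6
[-1, 4, -6, -5, 9] → min -6
[4, -6, -5, 9, 7] → min -6
[-6, -5, 9, 7, 7] → min -6
[-5, 9, 7, 7, 10] → min -5
[9, 7, 7, 10, -6] → min -6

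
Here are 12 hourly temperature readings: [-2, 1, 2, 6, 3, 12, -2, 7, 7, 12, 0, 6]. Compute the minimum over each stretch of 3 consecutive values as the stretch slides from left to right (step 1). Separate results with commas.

-2, 1, 2, 3, -2, -2, -2, 7, 0, 0

(-2, 1, 2) → min -2
(1, 2, 6) → min 1
(2, 6, 3) → min 2
(6, 3, 12) → min 3
(3, 12, -2) → min -2
(12, -2, 7) → min -2
(-2, 7, 7) → min -2
(7, 7, 12) → min 7
(7, 12, 0) → min 0
(12, 0, 6) → min 0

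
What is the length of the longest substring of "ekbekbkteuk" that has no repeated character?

[e] len 1
[e, k] len 2
[e, k, b] len 3
[k, b, e] len 3
[b, e, k] len 3
[e, k, b] len 3
[b, k] len 2
[b, k, t] len 3
[b, k, t, e] len 4
[b, k, t, e, u] len 5
[t, e, u, k] len 4
Longest all-distinct length: 5.

5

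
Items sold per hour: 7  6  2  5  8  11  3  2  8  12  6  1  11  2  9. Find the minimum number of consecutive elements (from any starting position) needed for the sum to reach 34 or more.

5

add 7: running sum 7 < 34
add 6: running sum 13 < 34
add 2: running sum 15 < 34
add 5: running sum 20 < 34
add 8: running sum 28 < 34
end 5: [7, 6, 2, 5, 8, 11] sum 39, len 6
end 6: [6, 2, 5, 8, 11, 3] sum 35, len 6
end 7: [6, 2, 5, 8, 11, 3, 2] sum 37, len 7
end 8: [5, 8, 11, 3, 2, 8] sum 37, len 6
end 9: [11, 3, 2, 8, 12] sum 36, len 5
end 10: [11, 3, 2, 8, 12, 6] sum 42, len 6
end 11: [11, 3, 2, 8, 12, 6, 1] sum 43, len 7
end 12: [8, 12, 6, 1, 11] sum 38, len 5
end 13: [8, 12, 6, 1, 11, 2] sum 40, len 6
end 14: [12, 6, 1, 11, 2, 9] sum 41, len 6
Shortest qualifying length: 5.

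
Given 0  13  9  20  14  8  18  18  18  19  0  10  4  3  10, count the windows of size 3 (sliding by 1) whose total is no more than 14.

0 13 9 → sum 22
13 9 20 → sum 42
9 20 14 → sum 43
20 14 8 → sum 42
14 8 18 → sum 40
8 18 18 → sum 44
18 18 18 → sum 54
18 18 19 → sum 55
18 19 0 → sum 37
19 0 10 → sum 29
0 10 4 → sum 14  ≤ 14 ✓
10 4 3 → sum 17
4 3 10 → sum 17
1 window satisfy the condition.

1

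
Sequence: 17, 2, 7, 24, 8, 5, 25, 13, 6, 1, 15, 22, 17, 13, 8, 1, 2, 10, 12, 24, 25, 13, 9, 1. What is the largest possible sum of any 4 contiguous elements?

74

Each size-4 window and its sum:
17 2 7 24 → sum 50
2 7 24 8 → sum 41
7 24 8 5 → sum 44
24 8 5 25 → sum 62
8 5 25 13 → sum 51
5 25 13 6 → sum 49
25 13 6 1 → sum 45
13 6 1 15 → sum 35
6 1 15 22 → sum 44
1 15 22 17 → sum 55
15 22 17 13 → sum 67
22 17 13 8 → sum 60
17 13 8 1 → sum 39
13 8 1 2 → sum 24
8 1 2 10 → sum 21
1 2 10 12 → sum 25
2 10 12 24 → sum 48
10 12 24 25 → sum 71
12 24 25 13 → sum 74
24 25 13 9 → sum 71
25 13 9 1 → sum 48
Largest of these is 74.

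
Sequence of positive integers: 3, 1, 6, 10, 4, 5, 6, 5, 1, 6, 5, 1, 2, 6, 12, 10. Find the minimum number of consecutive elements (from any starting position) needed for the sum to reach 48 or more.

add 3: running sum 3 < 48
add 1: running sum 4 < 48
add 6: running sum 10 < 48
add 10: running sum 20 < 48
add 4: running sum 24 < 48
add 5: running sum 29 < 48
add 6: running sum 35 < 48
add 5: running sum 40 < 48
add 1: running sum 41 < 48
add 6: running sum 47 < 48
add 5: shortest ending here [6, 10, 4, 5, 6, 5, 1, 6, 5] sum 48, len 9
add 1: shortest ending here [6, 10, 4, 5, 6, 5, 1, 6, 5, 1] sum 49, len 10
add 2: shortest ending here [6, 10, 4, 5, 6, 5, 1, 6, 5, 1, 2] sum 51, len 11
add 6: shortest ending here [10, 4, 5, 6, 5, 1, 6, 5, 1, 2, 6] sum 51, len 11
add 12: shortest ending here [5, 6, 5, 1, 6, 5, 1, 2, 6, 12] sum 49, len 10
add 10: shortest ending here [5, 1, 6, 5, 1, 2, 6, 12, 10] sum 48, len 9
Shortest qualifying length: 9.

9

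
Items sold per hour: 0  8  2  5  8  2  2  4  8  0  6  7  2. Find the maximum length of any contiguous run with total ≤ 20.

Extend to the right; shrink from the left whenever the sum exceeds 20:
[0] sum 0 len 1
[0, 8] sum 8 len 2
[0, 8, 2] sum 10 len 3
[0, 8, 2, 5] sum 15 len 4
[2, 5, 8] sum 15 len 3
[2, 5, 8, 2] sum 17 len 4
[2, 5, 8, 2, 2] sum 19 len 5
[8, 2, 2, 4] sum 16 len 4
[2, 2, 4, 8] sum 16 len 4
[2, 2, 4, 8, 0] sum 16 len 5
[2, 4, 8, 0, 6] sum 20 len 5
[0, 6, 7] sum 13 len 3
[0, 6, 7, 2] sum 15 len 4
Longest length seen: 5.

5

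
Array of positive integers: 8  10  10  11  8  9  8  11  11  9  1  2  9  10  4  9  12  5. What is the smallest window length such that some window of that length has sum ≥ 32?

Extend right; whenever the sum reaches 32, record the length and shrink from the left:
add 8: running sum 8 < 32
add 10: running sum 18 < 32
add 10: running sum 28 < 32
end 3: [8, 10, 10, 11] sum 39, len 4
end 4: [10, 10, 11, 8] sum 39, len 4
end 5: [10, 11, 8, 9] sum 38, len 4
end 6: [11, 8, 9, 8] sum 36, len 4
end 7: [8, 9, 8, 11] sum 36, len 4
end 8: [9, 8, 11, 11] sum 39, len 4
end 9: [8, 11, 11, 9] sum 39, len 4
end 10: [11, 11, 9, 1] sum 32, len 4
end 11: [11, 11, 9, 1, 2] sum 34, len 5
end 12: [11, 9, 1, 2, 9] sum 32, len 5
end 13: [11, 9, 1, 2, 9, 10] sum 42, len 6
end 14: [9, 1, 2, 9, 10, 4] sum 35, len 6
end 15: [9, 10, 4, 9] sum 32, len 4
end 16: [10, 4, 9, 12] sum 35, len 4
end 17: [10, 4, 9, 12, 5] sum 40, len 5
Shortest qualifying length: 4.

4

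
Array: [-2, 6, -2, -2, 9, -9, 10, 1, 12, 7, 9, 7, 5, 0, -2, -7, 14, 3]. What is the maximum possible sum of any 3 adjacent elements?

-2 6 -2 → sum 2
6 -2 -2 → sum 2
-2 -2 9 → sum 5
-2 9 -9 → sum -2
9 -9 10 → sum 10
-9 10 1 → sum 2
10 1 12 → sum 23
1 12 7 → sum 20
12 7 9 → sum 28
7 9 7 → sum 23
9 7 5 → sum 21
7 5 0 → sum 12
5 0 -2 → sum 3
0 -2 -7 → sum -9
-2 -7 14 → sum 5
-7 14 3 → sum 10
Maximum of these is 28.

28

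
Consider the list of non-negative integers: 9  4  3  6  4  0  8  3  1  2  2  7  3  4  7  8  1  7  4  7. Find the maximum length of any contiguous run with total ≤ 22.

Extend to the right; shrink from the left whenever the sum exceeds 22:
[9] sum 9 len 1
[9, 4] sum 13 len 2
[9, 4, 3] sum 16 len 3
[9, 4, 3, 6] sum 22 len 4
[4, 3, 6, 4] sum 17 len 4
[4, 3, 6, 4, 0] sum 17 len 5
[3, 6, 4, 0, 8] sum 21 len 5
[6, 4, 0, 8, 3] sum 21 len 5
[6, 4, 0, 8, 3, 1] sum 22 len 6
[4, 0, 8, 3, 1, 2] sum 18 len 6
[4, 0, 8, 3, 1, 2, 2] sum 20 len 7
[3, 1, 2, 2, 7] sum 15 len 5
[3, 1, 2, 2, 7, 3] sum 18 len 6
[3, 1, 2, 2, 7, 3, 4] sum 22 len 7
[7, 3, 4, 7] sum 21 len 4
[3, 4, 7, 8] sum 22 len 4
[4, 7, 8, 1] sum 20 len 4
[8, 1, 7] sum 16 len 3
[8, 1, 7, 4] sum 20 len 4
[1, 7, 4, 7] sum 19 len 4
Longest length seen: 7.

7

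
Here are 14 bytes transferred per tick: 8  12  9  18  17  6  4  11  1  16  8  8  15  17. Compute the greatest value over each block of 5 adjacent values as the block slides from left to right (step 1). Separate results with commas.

[8, 12, 9, 18, 17] → max 18
[12, 9, 18, 17, 6] → max 18
[9, 18, 17, 6, 4] → max 18
[18, 17, 6, 4, 11] → max 18
[17, 6, 4, 11, 1] → max 17
[6, 4, 11, 1, 16] → max 16
[4, 11, 1, 16, 8] → max 16
[11, 1, 16, 8, 8] → max 16
[1, 16, 8, 8, 15] → max 16
[16, 8, 8, 15, 17] → max 17

18, 18, 18, 18, 17, 16, 16, 16, 16, 17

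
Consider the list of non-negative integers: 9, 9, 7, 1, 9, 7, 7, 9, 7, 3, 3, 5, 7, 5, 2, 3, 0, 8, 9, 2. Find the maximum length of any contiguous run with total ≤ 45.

10

Extend to the right; shrink from the left whenever the sum exceeds 45:
add 9: [9] sum 9, len 1
add 9: [9, 9] sum 18, len 2
add 7: [9, 9, 7] sum 25, len 3
add 1: [9, 9, 7, 1] sum 26, len 4
add 9: [9, 9, 7, 1, 9] sum 35, len 5
add 7: [9, 9, 7, 1, 9, 7] sum 42, len 6
add 7: [9, 7, 1, 9, 7, 7] sum 40, len 6
add 9: [7, 1, 9, 7, 7, 9] sum 40, len 6
add 7: [1, 9, 7, 7, 9, 7] sum 40, len 6
add 3: [1, 9, 7, 7, 9, 7, 3] sum 43, len 7
add 3: [9, 7, 7, 9, 7, 3, 3] sum 45, len 7
add 5: [7, 7, 9, 7, 3, 3, 5] sum 41, len 7
add 7: [7, 9, 7, 3, 3, 5, 7] sum 41, len 7
add 5: [9, 7, 3, 3, 5, 7, 5] sum 39, len 7
add 2: [9, 7, 3, 3, 5, 7, 5, 2] sum 41, len 8
add 3: [9, 7, 3, 3, 5, 7, 5, 2, 3] sum 44, len 9
add 0: [9, 7, 3, 3, 5, 7, 5, 2, 3, 0] sum 44, len 10
add 8: [7, 3, 3, 5, 7, 5, 2, 3, 0, 8] sum 43, len 10
add 9: [3, 3, 5, 7, 5, 2, 3, 0, 8, 9] sum 45, len 10
add 2: [3, 5, 7, 5, 2, 3, 0, 8, 9, 2] sum 44, len 10
Longest length seen: 10.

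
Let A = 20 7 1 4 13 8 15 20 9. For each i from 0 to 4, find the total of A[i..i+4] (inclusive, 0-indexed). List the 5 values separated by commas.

Sliding a size-5 window across the 9 values:
20 7 1 4 13 → sum 45
7 1 4 13 8 → sum 33
1 4 13 8 15 → sum 41
4 13 8 15 20 → sum 60
13 8 15 20 9 → sum 65

45, 33, 41, 60, 65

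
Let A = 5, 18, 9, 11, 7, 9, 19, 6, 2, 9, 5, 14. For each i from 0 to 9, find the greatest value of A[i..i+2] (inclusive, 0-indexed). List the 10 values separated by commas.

5 18 9 → max 18
18 9 11 → max 18
9 11 7 → max 11
11 7 9 → max 11
7 9 19 → max 19
9 19 6 → max 19
19 6 2 → max 19
6 2 9 → max 9
2 9 5 → max 9
9 5 14 → max 14

18, 18, 11, 11, 19, 19, 19, 9, 9, 14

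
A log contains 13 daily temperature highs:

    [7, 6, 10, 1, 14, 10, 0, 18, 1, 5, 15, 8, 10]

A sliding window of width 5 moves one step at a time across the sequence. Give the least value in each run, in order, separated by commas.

(7, 6, 10, 1, 14) → min 1
(6, 10, 1, 14, 10) → min 1
(10, 1, 14, 10, 0) → min 0
(1, 14, 10, 0, 18) → min 0
(14, 10, 0, 18, 1) → min 0
(10, 0, 18, 1, 5) → min 0
(0, 18, 1, 5, 15) → min 0
(18, 1, 5, 15, 8) → min 1
(1, 5, 15, 8, 10) → min 1

1, 1, 0, 0, 0, 0, 0, 1, 1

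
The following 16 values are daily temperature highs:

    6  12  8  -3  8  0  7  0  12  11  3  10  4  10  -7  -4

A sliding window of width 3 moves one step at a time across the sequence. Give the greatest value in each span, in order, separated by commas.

12, 12, 8, 8, 8, 7, 12, 12, 12, 11, 10, 10, 10, 10

(6, 12, 8) → max 12
(12, 8, -3) → max 12
(8, -3, 8) → max 8
(-3, 8, 0) → max 8
(8, 0, 7) → max 8
(0, 7, 0) → max 7
(7, 0, 12) → max 12
(0, 12, 11) → max 12
(12, 11, 3) → max 12
(11, 3, 10) → max 11
(3, 10, 4) → max 10
(10, 4, 10) → max 10
(4, 10, -7) → max 10
(10, -7, -4) → max 10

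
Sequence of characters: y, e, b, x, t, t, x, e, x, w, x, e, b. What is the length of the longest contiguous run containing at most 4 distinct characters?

Extend right; when distinct count exceeds 4, shrink from the left:
add y: window [y] (1 distinct), len 1
add e: window [y, e] (2 distinct), len 2
add b: window [y, e, b] (3 distinct), len 3
add x: window [y, e, b, x] (4 distinct), len 4
add t: window [e, b, x, t] (4 distinct), len 4
add t: window [e, b, x, t, t] (4 distinct), len 5
add x: window [e, b, x, t, t, x] (4 distinct), len 6
add e: window [e, b, x, t, t, x, e] (4 distinct), len 7
add x: window [e, b, x, t, t, x, e, x] (4 distinct), len 8
add w: window [x, t, t, x, e, x, w] (4 distinct), len 7
add x: window [x, t, t, x, e, x, w, x] (4 distinct), len 8
add e: window [x, t, t, x, e, x, w, x, e] (4 distinct), len 9
add b: window [x, e, x, w, x, e, b] (4 distinct), len 7
Longest length with ≤4 distinct: 9.

9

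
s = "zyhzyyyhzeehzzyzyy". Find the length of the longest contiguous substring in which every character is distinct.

4

[z] len 1
[z, y] len 2
[z, y, h] len 3
[y, h, z] len 3
[h, z, y] len 3
[y] len 1
[y] len 1
[y, h] len 2
[y, h, z] len 3
[y, h, z, e] len 4
[e] len 1
[e, h] len 2
[e, h, z] len 3
[z] len 1
[z, y] len 2
[y, z] len 2
[z, y] len 2
[y] len 1
Longest all-distinct length: 4.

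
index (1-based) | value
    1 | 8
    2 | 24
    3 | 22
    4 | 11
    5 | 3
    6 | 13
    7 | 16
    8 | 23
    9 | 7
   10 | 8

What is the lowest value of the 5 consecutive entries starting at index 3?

3

Elements at indices 3..7: 22, 11, 3, 13, 16
min(22, 11, 3, 13, 16) = 3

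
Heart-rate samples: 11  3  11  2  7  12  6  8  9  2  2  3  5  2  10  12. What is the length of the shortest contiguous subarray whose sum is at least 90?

14

add 11: running sum 11 < 90
add 3: running sum 14 < 90
add 11: running sum 25 < 90
add 2: running sum 27 < 90
add 7: running sum 34 < 90
add 12: running sum 46 < 90
add 6: running sum 52 < 90
add 8: running sum 60 < 90
add 9: running sum 69 < 90
add 2: running sum 71 < 90
add 2: running sum 73 < 90
add 3: running sum 76 < 90
add 5: running sum 81 < 90
add 2: running sum 83 < 90
add 10: shortest ending here [11, 3, 11, 2, 7, 12, 6, 8, 9, 2, 2, 3, 5, 2, 10] sum 93, len 15
add 12: shortest ending here [11, 2, 7, 12, 6, 8, 9, 2, 2, 3, 5, 2, 10, 12] sum 91, len 14
Shortest qualifying length: 14.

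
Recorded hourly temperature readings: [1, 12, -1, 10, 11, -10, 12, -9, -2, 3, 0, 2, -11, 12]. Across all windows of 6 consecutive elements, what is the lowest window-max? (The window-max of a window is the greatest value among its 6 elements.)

[1, 12, -1, 10, 11, -10] → max 12
[12, -1, 10, 11, -10, 12] → max 12
[-1, 10, 11, -10, 12, -9] → max 12
[10, 11, -10, 12, -9, -2] → max 12
[11, -10, 12, -9, -2, 3] → max 12
[-10, 12, -9, -2, 3, 0] → max 12
[12, -9, -2, 3, 0, 2] → max 12
[-9, -2, 3, 0, 2, -11] → max 3
[-2, 3, 0, 2, -11, 12] → max 12
Lowest of these is 3.

3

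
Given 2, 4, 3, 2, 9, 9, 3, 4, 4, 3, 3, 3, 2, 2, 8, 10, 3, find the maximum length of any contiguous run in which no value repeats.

[2] len 1
[2, 4] len 2
[2, 4, 3] len 3
[4, 3, 2] len 3
[4, 3, 2, 9] len 4
[9] len 1
[9, 3] len 2
[9, 3, 4] len 3
[4] len 1
[4, 3] len 2
[3] len 1
[3] len 1
[3, 2] len 2
[2] len 1
[2, 8] len 2
[2, 8, 10] len 3
[2, 8, 10, 3] len 4
Longest all-distinct length: 4.

4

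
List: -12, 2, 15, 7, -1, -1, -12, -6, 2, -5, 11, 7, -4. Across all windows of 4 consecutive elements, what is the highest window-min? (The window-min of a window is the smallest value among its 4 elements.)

-1

-12 2 15 7 → min -12
2 15 7 -1 → min -1
15 7 -1 -1 → min -1
7 -1 -1 -12 → min -12
-1 -1 -12 -6 → min -12
-1 -12 -6 2 → min -12
-12 -6 2 -5 → min -12
-6 2 -5 11 → min -6
2 -5 11 7 → min -5
-5 11 7 -4 → min -5
Highest of these is -1.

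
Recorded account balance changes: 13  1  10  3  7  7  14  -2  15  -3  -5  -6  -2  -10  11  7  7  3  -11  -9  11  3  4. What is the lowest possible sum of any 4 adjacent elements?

Each size-4 window and its sum:
(13, 1, 10, 3) → sum 27
(1, 10, 3, 7) → sum 21
(10, 3, 7, 7) → sum 27
(3, 7, 7, 14) → sum 31
(7, 7, 14, -2) → sum 26
(7, 14, -2, 15) → sum 34
(14, -2, 15, -3) → sum 24
(-2, 15, -3, -5) → sum 5
(15, -3, -5, -6) → sum 1
(-3, -5, -6, -2) → sum -16
(-5, -6, -2, -10) → sum -23
(-6, -2, -10, 11) → sum -7
(-2, -10, 11, 7) → sum 6
(-10, 11, 7, 7) → sum 15
(11, 7, 7, 3) → sum 28
(7, 7, 3, -11) → sum 6
(7, 3, -11, -9) → sum -10
(3, -11, -9, 11) → sum -6
(-11, -9, 11, 3) → sum -6
(-9, 11, 3, 4) → sum 9
Lowest of these is -23.

-23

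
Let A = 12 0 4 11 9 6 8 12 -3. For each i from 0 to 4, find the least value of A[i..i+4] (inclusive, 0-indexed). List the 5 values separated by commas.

Sliding a size-5 window across the 9 values:
12 0 4 11 9 → min 0
0 4 11 9 6 → min 0
4 11 9 6 8 → min 4
11 9 6 8 12 → min 6
9 6 8 12 -3 → min -3

0, 0, 4, 6, -3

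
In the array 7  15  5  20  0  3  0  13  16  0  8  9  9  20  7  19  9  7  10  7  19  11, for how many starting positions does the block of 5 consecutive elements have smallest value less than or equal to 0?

7 15 5 20 0 → min 0  ≤ 0 ✓
15 5 20 0 3 → min 0  ≤ 0 ✓
5 20 0 3 0 → min 0  ≤ 0 ✓
20 0 3 0 13 → min 0  ≤ 0 ✓
0 3 0 13 16 → min 0  ≤ 0 ✓
3 0 13 16 0 → min 0  ≤ 0 ✓
0 13 16 0 8 → min 0  ≤ 0 ✓
13 16 0 8 9 → min 0  ≤ 0 ✓
16 0 8 9 9 → min 0  ≤ 0 ✓
0 8 9 9 20 → min 0  ≤ 0 ✓
8 9 9 20 7 → min 7
9 9 20 7 19 → min 7
9 20 7 19 9 → min 7
20 7 19 9 7 → min 7
7 19 9 7 10 → min 7
19 9 7 10 7 → min 7
9 7 10 7 19 → min 7
7 10 7 19 11 → min 7
10 windows satisfy the condition.

10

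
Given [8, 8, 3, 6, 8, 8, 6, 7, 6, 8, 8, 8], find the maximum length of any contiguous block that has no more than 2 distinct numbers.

4

Extend right; when distinct count exceeds 2, shrink from the left:
[8] 1 distinct, len 1
[8, 8] 1 distinct, len 2
[8, 8, 3] 2 distinct, len 3
[3, 6] 2 distinct, len 2
[6, 8] 2 distinct, len 2
[6, 8, 8] 2 distinct, len 3
[6, 8, 8, 6] 2 distinct, len 4
[6, 7] 2 distinct, len 2
[6, 7, 6] 2 distinct, len 3
[6, 8] 2 distinct, len 2
[6, 8, 8] 2 distinct, len 3
[6, 8, 8, 8] 2 distinct, len 4
Longest length with ≤2 distinct: 4.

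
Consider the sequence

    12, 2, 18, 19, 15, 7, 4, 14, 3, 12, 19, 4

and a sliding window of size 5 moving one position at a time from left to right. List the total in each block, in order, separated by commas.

66, 61, 63, 59, 43, 40, 52, 52

12 2 18 19 15 → sum 66
2 18 19 15 7 → sum 61
18 19 15 7 4 → sum 63
19 15 7 4 14 → sum 59
15 7 4 14 3 → sum 43
7 4 14 3 12 → sum 40
4 14 3 12 19 → sum 52
14 3 12 19 4 → sum 52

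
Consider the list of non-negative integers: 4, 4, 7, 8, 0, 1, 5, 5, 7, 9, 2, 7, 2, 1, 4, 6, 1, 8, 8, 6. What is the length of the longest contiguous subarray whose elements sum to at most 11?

4

→ 4: sum 4, len 1
→ 4: sum 8, len 2
→ 7 (dropped 4): sum 11, len 2
→ 8 (dropped 4, 7): sum 8, len 1
→ 0: sum 8, len 2
→ 1: sum 9, len 3
→ 5 (dropped 8): sum 6, len 3
→ 5: sum 11, len 4
→ 7 (dropped 0, 1, 5, 5): sum 7, len 1
→ 9 (dropped 7): sum 9, len 1
→ 2: sum 11, len 2
→ 7 (dropped 9): sum 9, len 2
→ 2: sum 11, len 3
→ 1 (dropped 2): sum 10, len 3
→ 4 (dropped 7): sum 7, len 3
→ 6 (dropped 2): sum 11, len 3
→ 1 (dropped 1): sum 11, len 3
→ 8 (dropped 4, 6): sum 9, len 2
→ 8 (dropped 1, 8): sum 8, len 1
→ 6 (dropped 8): sum 6, len 1
Longest length seen: 4.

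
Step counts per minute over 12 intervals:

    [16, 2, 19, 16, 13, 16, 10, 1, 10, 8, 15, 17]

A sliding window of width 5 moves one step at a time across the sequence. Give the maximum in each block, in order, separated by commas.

19, 19, 19, 16, 16, 16, 15, 17

Sliding a size-5 window across the 12 values:
(16, 2, 19, 16, 13) → max 19
(2, 19, 16, 13, 16) → max 19
(19, 16, 13, 16, 10) → max 19
(16, 13, 16, 10, 1) → max 16
(13, 16, 10, 1, 10) → max 16
(16, 10, 1, 10, 8) → max 16
(10, 1, 10, 8, 15) → max 15
(1, 10, 8, 15, 17) → max 17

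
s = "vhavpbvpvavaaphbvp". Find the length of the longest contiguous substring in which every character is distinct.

add v: [v] len 1
add h: [v, h] len 2
add a: [v, h, a] len 3
add v (repeat v, move left end past it): [h, a, v] len 3
add p: [h, a, v, p] len 4
add b: [h, a, v, p, b] len 5
add v (repeat v, move left end past it): [p, b, v] len 3
add p (repeat p, move left end past it): [b, v, p] len 3
add v (repeat v, move left end past it): [p, v] len 2
add a: [p, v, a] len 3
add v (repeat v, move left end past it): [a, v] len 2
add a (repeat a, move left end past it): [v, a] len 2
add a (repeat a, move left end past it): [a] len 1
add p: [a, p] len 2
add h: [a, p, h] len 3
add b: [a, p, h, b] len 4
add v: [a, p, h, b, v] len 5
add p (repeat p, move left end past it): [h, b, v, p] len 4
Longest all-distinct length: 5.

5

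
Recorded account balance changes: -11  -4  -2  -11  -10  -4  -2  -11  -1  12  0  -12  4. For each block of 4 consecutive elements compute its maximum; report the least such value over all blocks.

-2

Each size-4 window and its max:
-11 -4 -2 -11 → max -2
-4 -2 -11 -10 → max -2
-2 -11 -10 -4 → max -2
-11 -10 -4 -2 → max -2
-10 -4 -2 -11 → max -2
-4 -2 -11 -1 → max -1
-2 -11 -1 12 → max 12
-11 -1 12 0 → max 12
-1 12 0 -12 → max 12
12 0 -12 4 → max 12
Least of these is -2.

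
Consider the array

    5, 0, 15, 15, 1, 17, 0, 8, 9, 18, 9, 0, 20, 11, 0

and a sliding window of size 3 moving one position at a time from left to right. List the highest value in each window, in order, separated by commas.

Sliding a size-3 window across the 15 values:
[5, 0, 15] → max 15
[0, 15, 15] → max 15
[15, 15, 1] → max 15
[15, 1, 17] → max 17
[1, 17, 0] → max 17
[17, 0, 8] → max 17
[0, 8, 9] → max 9
[8, 9, 18] → max 18
[9, 18, 9] → max 18
[18, 9, 0] → max 18
[9, 0, 20] → max 20
[0, 20, 11] → max 20
[20, 11, 0] → max 20

15, 15, 15, 17, 17, 17, 9, 18, 18, 18, 20, 20, 20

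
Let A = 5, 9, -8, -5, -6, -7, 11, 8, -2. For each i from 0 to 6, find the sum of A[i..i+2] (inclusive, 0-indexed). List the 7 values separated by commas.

6, -4, -19, -18, -2, 12, 17

[5, 9, -8] → sum 6
[9, -8, -5] → sum -4
[-8, -5, -6] → sum -19
[-5, -6, -7] → sum -18
[-6, -7, 11] → sum -2
[-7, 11, 8] → sum 12
[11, 8, -2] → sum 17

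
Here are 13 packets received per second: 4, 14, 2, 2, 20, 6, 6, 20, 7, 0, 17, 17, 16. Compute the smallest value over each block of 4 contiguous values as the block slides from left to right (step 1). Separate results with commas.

2, 2, 2, 2, 6, 6, 0, 0, 0, 0

Sliding a size-4 window across the 13 values:
4 14 2 2 → min 2
14 2 2 20 → min 2
2 2 20 6 → min 2
2 20 6 6 → min 2
20 6 6 20 → min 6
6 6 20 7 → min 6
6 20 7 0 → min 0
20 7 0 17 → min 0
7 0 17 17 → min 0
0 17 17 16 → min 0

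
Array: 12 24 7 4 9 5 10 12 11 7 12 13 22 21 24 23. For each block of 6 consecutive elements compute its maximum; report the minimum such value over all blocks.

12

[12, 24, 7, 4, 9, 5] → max 24
[24, 7, 4, 9, 5, 10] → max 24
[7, 4, 9, 5, 10, 12] → max 12
[4, 9, 5, 10, 12, 11] → max 12
[9, 5, 10, 12, 11, 7] → max 12
[5, 10, 12, 11, 7, 12] → max 12
[10, 12, 11, 7, 12, 13] → max 13
[12, 11, 7, 12, 13, 22] → max 22
[11, 7, 12, 13, 22, 21] → max 22
[7, 12, 13, 22, 21, 24] → max 24
[12, 13, 22, 21, 24, 23] → max 24
Minimum of these is 12.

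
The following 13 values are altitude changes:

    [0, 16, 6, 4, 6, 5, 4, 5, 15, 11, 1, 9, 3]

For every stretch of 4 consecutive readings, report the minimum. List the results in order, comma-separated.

0, 4, 4, 4, 4, 4, 4, 1, 1, 1

(0, 16, 6, 4) → min 0
(16, 6, 4, 6) → min 4
(6, 4, 6, 5) → min 4
(4, 6, 5, 4) → min 4
(6, 5, 4, 5) → min 4
(5, 4, 5, 15) → min 4
(4, 5, 15, 11) → min 4
(5, 15, 11, 1) → min 1
(15, 11, 1, 9) → min 1
(11, 1, 9, 3) → min 1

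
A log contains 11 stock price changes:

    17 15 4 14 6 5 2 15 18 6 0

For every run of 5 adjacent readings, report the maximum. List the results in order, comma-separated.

[17, 15, 4, 14, 6] → max 17
[15, 4, 14, 6, 5] → max 15
[4, 14, 6, 5, 2] → max 14
[14, 6, 5, 2, 15] → max 15
[6, 5, 2, 15, 18] → max 18
[5, 2, 15, 18, 6] → max 18
[2, 15, 18, 6, 0] → max 18

17, 15, 14, 15, 18, 18, 18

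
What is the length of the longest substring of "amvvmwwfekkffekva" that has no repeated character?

5

add a: [a] len 1
add m: [a, m] len 2
add v: [a, m, v] len 3
add v (repeat v, move left end past it): [v] len 1
add m: [v, m] len 2
add w: [v, m, w] len 3
add w (repeat w, move left end past it): [w] len 1
add f: [w, f] len 2
add e: [w, f, e] len 3
add k: [w, f, e, k] len 4
add k (repeat k, move left end past it): [k] len 1
add f: [k, f] len 2
add f (repeat f, move left end past it): [f] len 1
add e: [f, e] len 2
add k: [f, e, k] len 3
add v: [f, e, k, v] len 4
add a: [f, e, k, v, a] len 5
Longest all-distinct length: 5.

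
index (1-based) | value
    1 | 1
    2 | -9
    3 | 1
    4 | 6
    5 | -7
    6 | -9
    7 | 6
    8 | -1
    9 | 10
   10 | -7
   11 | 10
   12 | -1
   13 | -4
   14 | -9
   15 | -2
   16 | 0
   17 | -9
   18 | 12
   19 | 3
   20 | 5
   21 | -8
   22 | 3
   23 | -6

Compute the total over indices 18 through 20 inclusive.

20

Elements at indices 18..20: 12, 3, 5
sum(12, 3, 5) = 20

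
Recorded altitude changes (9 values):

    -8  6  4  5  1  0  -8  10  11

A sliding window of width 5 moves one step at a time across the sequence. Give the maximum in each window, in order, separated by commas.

6, 6, 5, 10, 11

(-8, 6, 4, 5, 1) → max 6
(6, 4, 5, 1, 0) → max 6
(4, 5, 1, 0, -8) → max 5
(5, 1, 0, -8, 10) → max 10
(1, 0, -8, 10, 11) → max 11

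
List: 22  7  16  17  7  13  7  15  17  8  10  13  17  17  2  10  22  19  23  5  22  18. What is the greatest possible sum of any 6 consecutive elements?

Each size-6 window and its sum:
(22, 7, 16, 17, 7, 13) → sum 82
(7, 16, 17, 7, 13, 7) → sum 67
(16, 17, 7, 13, 7, 15) → sum 75
(17, 7, 13, 7, 15, 17) → sum 76
(7, 13, 7, 15, 17, 8) → sum 67
(13, 7, 15, 17, 8, 10) → sum 70
(7, 15, 17, 8, 10, 13) → sum 70
(15, 17, 8, 10, 13, 17) → sum 80
(17, 8, 10, 13, 17, 17) → sum 82
(8, 10, 13, 17, 17, 2) → sum 67
(10, 13, 17, 17, 2, 10) → sum 69
(13, 17, 17, 2, 10, 22) → sum 81
(17, 17, 2, 10, 22, 19) → sum 87
(17, 2, 10, 22, 19, 23) → sum 93
(2, 10, 22, 19, 23, 5) → sum 81
(10, 22, 19, 23, 5, 22) → sum 101
(22, 19, 23, 5, 22, 18) → sum 109
Greatest of these is 109.

109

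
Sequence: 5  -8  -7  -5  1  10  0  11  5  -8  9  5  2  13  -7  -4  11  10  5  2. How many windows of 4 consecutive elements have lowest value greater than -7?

(5, -8, -7, -5) → min -8
(-8, -7, -5, 1) → min -8
(-7, -5, 1, 10) → min -7
(-5, 1, 10, 0) → min -5  > -7 ✓
(1, 10, 0, 11) → min 0  > -7 ✓
(10, 0, 11, 5) → min 0  > -7 ✓
(0, 11, 5, -8) → min -8
(11, 5, -8, 9) → min -8
(5, -8, 9, 5) → min -8
(-8, 9, 5, 2) → min -8
(9, 5, 2, 13) → min 2  > -7 ✓
(5, 2, 13, -7) → min -7
(2, 13, -7, -4) → min -7
(13, -7, -4, 11) → min -7
(-7, -4, 11, 10) → min -7
(-4, 11, 10, 5) → min -4  > -7 ✓
(11, 10, 5, 2) → min 2  > -7 ✓
6 windows satisfy the condition.

6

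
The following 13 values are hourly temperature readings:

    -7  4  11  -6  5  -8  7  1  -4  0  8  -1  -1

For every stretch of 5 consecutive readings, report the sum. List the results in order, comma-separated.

[-7, 4, 11, -6, 5] → sum 7
[4, 11, -6, 5, -8] → sum 6
[11, -6, 5, -8, 7] → sum 9
[-6, 5, -8, 7, 1] → sum -1
[5, -8, 7, 1, -4] → sum 1
[-8, 7, 1, -4, 0] → sum -4
[7, 1, -4, 0, 8] → sum 12
[1, -4, 0, 8, -1] → sum 4
[-4, 0, 8, -1, -1] → sum 2

7, 6, 9, -1, 1, -4, 12, 4, 2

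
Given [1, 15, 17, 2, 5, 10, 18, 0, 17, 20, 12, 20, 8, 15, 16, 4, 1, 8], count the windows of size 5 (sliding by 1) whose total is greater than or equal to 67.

1 15 17 2 5 → sum 40
15 17 2 5 10 → sum 49
17 2 5 10 18 → sum 52
2 5 10 18 0 → sum 35
5 10 18 0 17 → sum 50
10 18 0 17 20 → sum 65
18 0 17 20 12 → sum 67  ≥ 67 ✓
0 17 20 12 20 → sum 69  ≥ 67 ✓
17 20 12 20 8 → sum 77  ≥ 67 ✓
20 12 20 8 15 → sum 75  ≥ 67 ✓
12 20 8 15 16 → sum 71  ≥ 67 ✓
20 8 15 16 4 → sum 63
8 15 16 4 1 → sum 44
15 16 4 1 8 → sum 44
5 windows satisfy the condition.

5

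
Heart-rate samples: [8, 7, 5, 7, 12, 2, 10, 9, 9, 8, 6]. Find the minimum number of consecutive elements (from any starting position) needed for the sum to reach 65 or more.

add 8: running sum 8 < 65
add 7: running sum 15 < 65
add 5: running sum 20 < 65
add 7: running sum 27 < 65
add 12: running sum 39 < 65
add 2: running sum 41 < 65
add 10: running sum 51 < 65
add 9: running sum 60 < 65
end 8: [8, 7, 5, 7, 12, 2, 10, 9, 9] sum 69, len 9
end 9: [7, 5, 7, 12, 2, 10, 9, 9, 8] sum 69, len 9
end 10: [5, 7, 12, 2, 10, 9, 9, 8, 6] sum 68, len 9
Shortest qualifying length: 9.

9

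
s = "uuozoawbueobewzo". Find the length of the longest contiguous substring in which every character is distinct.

[u] len 1
[u] len 1
[u, o] len 2
[u, o, z] len 3
[z, o] len 2
[z, o, a] len 3
[z, o, a, w] len 4
[z, o, a, w, b] len 5
[z, o, a, w, b, u] len 6
[z, o, a, w, b, u, e] len 7
[a, w, b, u, e, o] len 6
[u, e, o, b] len 4
[o, b, e] len 3
[o, b, e, w] len 4
[o, b, e, w, z] len 5
[b, e, w, z, o] len 5
Longest all-distinct length: 7.

7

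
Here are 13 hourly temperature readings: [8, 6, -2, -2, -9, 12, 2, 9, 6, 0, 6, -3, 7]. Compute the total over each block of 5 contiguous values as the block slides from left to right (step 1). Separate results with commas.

1, 5, 1, 12, 20, 29, 23, 18, 16

8 6 -2 -2 -9 → sum 1
6 -2 -2 -9 12 → sum 5
-2 -2 -9 12 2 → sum 1
-2 -9 12 2 9 → sum 12
-9 12 2 9 6 → sum 20
12 2 9 6 0 → sum 29
2 9 6 0 6 → sum 23
9 6 0 6 -3 → sum 18
6 0 6 -3 7 → sum 16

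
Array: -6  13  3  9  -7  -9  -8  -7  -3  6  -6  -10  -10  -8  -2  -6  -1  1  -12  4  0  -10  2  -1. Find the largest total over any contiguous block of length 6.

3

[-6, 13, 3, 9, -7, -9] → sum 3
[13, 3, 9, -7, -9, -8] → sum 1
[3, 9, -7, -9, -8, -7] → sum -19
[9, -7, -9, -8, -7, -3] → sum -25
[-7, -9, -8, -7, -3, 6] → sum -28
[-9, -8, -7, -3, 6, -6] → sum -27
[-8, -7, -3, 6, -6, -10] → sum -28
[-7, -3, 6, -6, -10, -10] → sum -30
[-3, 6, -6, -10, -10, -8] → sum -31
[6, -6, -10, -10, -8, -2] → sum -30
[-6, -10, -10, -8, -2, -6] → sum -42
[-10, -10, -8, -2, -6, -1] → sum -37
[-10, -8, -2, -6, -1, 1] → sum -26
[-8, -2, -6, -1, 1, -12] → sum -28
[-2, -6, -1, 1, -12, 4] → sum -16
[-6, -1, 1, -12, 4, 0] → sum -14
[-1, 1, -12, 4, 0, -10] → sum -18
[1, -12, 4, 0, -10, 2] → sum -15
[-12, 4, 0, -10, 2, -1] → sum -17
Largest of these is 3.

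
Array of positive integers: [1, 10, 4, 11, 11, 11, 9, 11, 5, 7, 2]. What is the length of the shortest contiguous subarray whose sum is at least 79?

9

add 1: running sum 1 < 79
add 10: running sum 11 < 79
add 4: running sum 15 < 79
add 11: running sum 26 < 79
add 11: running sum 37 < 79
add 11: running sum 48 < 79
add 9: running sum 57 < 79
add 11: running sum 68 < 79
add 5: running sum 73 < 79
end 9: [10, 4, 11, 11, 11, 9, 11, 5, 7] sum 79, len 9
end 10: [10, 4, 11, 11, 11, 9, 11, 5, 7, 2] sum 81, len 10
Shortest qualifying length: 9.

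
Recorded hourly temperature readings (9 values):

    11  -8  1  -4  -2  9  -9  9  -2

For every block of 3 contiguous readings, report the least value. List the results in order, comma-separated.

-8, -8, -4, -4, -9, -9, -9

11 -8 1 → min -8
-8 1 -4 → min -8
1 -4 -2 → min -4
-4 -2 9 → min -4
-2 9 -9 → min -9
9 -9 9 → min -9
-9 9 -2 → min -9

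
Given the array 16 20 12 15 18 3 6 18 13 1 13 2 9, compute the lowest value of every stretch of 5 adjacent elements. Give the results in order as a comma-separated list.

12, 3, 3, 3, 3, 1, 1, 1, 1

Sliding a size-5 window across the 13 values:
[16, 20, 12, 15, 18] → min 12
[20, 12, 15, 18, 3] → min 3
[12, 15, 18, 3, 6] → min 3
[15, 18, 3, 6, 18] → min 3
[18, 3, 6, 18, 13] → min 3
[3, 6, 18, 13, 1] → min 1
[6, 18, 13, 1, 13] → min 1
[18, 13, 1, 13, 2] → min 1
[13, 1, 13, 2, 9] → min 1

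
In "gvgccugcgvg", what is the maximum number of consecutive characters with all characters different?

[g] len 1
[g, v] len 2
[v, g] len 2
[v, g, c] len 3
[c] len 1
[c, u] len 2
[c, u, g] len 3
[u, g, c] len 3
[c, g] len 2
[c, g, v] len 3
[v, g] len 2
Longest all-distinct length: 3.

3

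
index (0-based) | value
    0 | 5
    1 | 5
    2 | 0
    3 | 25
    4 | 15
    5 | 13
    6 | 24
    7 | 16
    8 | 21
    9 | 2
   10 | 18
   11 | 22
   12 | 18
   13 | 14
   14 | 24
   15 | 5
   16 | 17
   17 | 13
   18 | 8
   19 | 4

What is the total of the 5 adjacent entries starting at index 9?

74

Elements at indices 9..13: 2, 18, 22, 18, 14
sum(2, 18, 22, 18, 14) = 74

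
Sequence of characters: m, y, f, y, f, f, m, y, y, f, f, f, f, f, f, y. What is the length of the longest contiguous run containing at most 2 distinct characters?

[m] 1 distinct, len 1
[m, y] 2 distinct, len 2
[y, f] 2 distinct, len 2
[y, f, y] 2 distinct, len 3
[y, f, y, f] 2 distinct, len 4
[y, f, y, f, f] 2 distinct, len 5
[f, f, m] 2 distinct, len 3
[m, y] 2 distinct, len 2
[m, y, y] 2 distinct, len 3
[y, y, f] 2 distinct, len 3
[y, y, f, f] 2 distinct, len 4
[y, y, f, f, f] 2 distinct, len 5
[y, y, f, f, f, f] 2 distinct, len 6
[y, y, f, f, f, f, f] 2 distinct, len 7
[y, y, f, f, f, f, f, f] 2 distinct, len 8
[y, y, f, f, f, f, f, f, y] 2 distinct, len 9
Longest length with ≤2 distinct: 9.

9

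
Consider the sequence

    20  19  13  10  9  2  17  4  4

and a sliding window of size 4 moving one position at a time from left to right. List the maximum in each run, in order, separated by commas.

20 19 13 10 → max 20
19 13 10 9 → max 19
13 10 9 2 → max 13
10 9 2 17 → max 17
9 2 17 4 → max 17
2 17 4 4 → max 17

20, 19, 13, 17, 17, 17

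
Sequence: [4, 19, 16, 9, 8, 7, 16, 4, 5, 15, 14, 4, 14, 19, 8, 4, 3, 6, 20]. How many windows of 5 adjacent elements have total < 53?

4 19 16 9 8 → sum 56
19 16 9 8 7 → sum 59
16 9 8 7 16 → sum 56
9 8 7 16 4 → sum 44  < 53 ✓
8 7 16 4 5 → sum 40  < 53 ✓
7 16 4 5 15 → sum 47  < 53 ✓
16 4 5 15 14 → sum 54
4 5 15 14 4 → sum 42  < 53 ✓
5 15 14 4 14 → sum 52  < 53 ✓
15 14 4 14 19 → sum 66
14 4 14 19 8 → sum 59
4 14 19 8 4 → sum 49  < 53 ✓
14 19 8 4 3 → sum 48  < 53 ✓
19 8 4 3 6 → sum 40  < 53 ✓
8 4 3 6 20 → sum 41  < 53 ✓
9 windows satisfy the condition.

9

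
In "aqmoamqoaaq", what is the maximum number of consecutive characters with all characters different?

add a: [a] len 1
add q: [a, q] len 2
add m: [a, q, m] len 3
add o: [a, q, m, o] len 4
add a (repeat a, move left end past it): [q, m, o, a] len 4
add m (repeat m, move left end past it): [o, a, m] len 3
add q: [o, a, m, q] len 4
add o (repeat o, move left end past it): [a, m, q, o] len 4
add a (repeat a, move left end past it): [m, q, o, a] len 4
add a (repeat a, move left end past it): [a] len 1
add q: [a, q] len 2
Longest all-distinct length: 4.

4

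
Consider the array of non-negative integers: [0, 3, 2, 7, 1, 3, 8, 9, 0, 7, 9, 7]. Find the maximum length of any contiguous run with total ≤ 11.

add 0: [0] sum 0, len 1
add 3: [0, 3] sum 3, len 2
add 2: [0, 3, 2] sum 5, len 3
add 7: [2, 7] sum 9, len 2
add 1: [2, 7, 1] sum 10, len 3
add 3: [7, 1, 3] sum 11, len 3
add 8: [3, 8] sum 11, len 2
add 9: [9] sum 9, len 1
add 0: [9, 0] sum 9, len 2
add 7: [0, 7] sum 7, len 2
add 9: [9] sum 9, len 1
add 7: [7] sum 7, len 1
Longest length seen: 3.

3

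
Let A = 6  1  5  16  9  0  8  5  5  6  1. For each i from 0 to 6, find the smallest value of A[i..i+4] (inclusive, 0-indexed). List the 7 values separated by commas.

1, 0, 0, 0, 0, 0, 1

Sliding a size-5 window across the 11 values:
6 1 5 16 9 → min 1
1 5 16 9 0 → min 0
5 16 9 0 8 → min 0
16 9 0 8 5 → min 0
9 0 8 5 5 → min 0
0 8 5 5 6 → min 0
8 5 5 6 1 → min 1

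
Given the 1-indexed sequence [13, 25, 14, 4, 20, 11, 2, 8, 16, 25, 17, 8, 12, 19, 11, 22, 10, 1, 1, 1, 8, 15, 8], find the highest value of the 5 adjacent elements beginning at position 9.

25

Elements at indices 9..13: 16, 25, 17, 8, 12
max(16, 25, 17, 8, 12) = 25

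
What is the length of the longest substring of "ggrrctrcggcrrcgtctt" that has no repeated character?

add g: [g] len 1
add g (repeat g, move left end past it): [g] len 1
add r: [g, r] len 2
add r (repeat r, move left end past it): [r] len 1
add c: [r, c] len 2
add t: [r, c, t] len 3
add r (repeat r, move left end past it): [c, t, r] len 3
add c (repeat c, move left end past it): [t, r, c] len 3
add g: [t, r, c, g] len 4
add g (repeat g, move left end past it): [g] len 1
add c: [g, c] len 2
add r: [g, c, r] len 3
add r (repeat r, move left end past it): [r] len 1
add c: [r, c] len 2
add g: [r, c, g] len 3
add t: [r, c, g, t] len 4
add c (repeat c, move left end past it): [g, t, c] len 3
add t (repeat t, move left end past it): [c, t] len 2
add t (repeat t, move left end past it): [t] len 1
Longest all-distinct length: 4.

4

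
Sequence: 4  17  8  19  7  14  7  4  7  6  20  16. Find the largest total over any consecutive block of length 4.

51

Window sums for each of the 9 positions:
[4, 17, 8, 19] → sum 48
[17, 8, 19, 7] → sum 51
[8, 19, 7, 14] → sum 48
[19, 7, 14, 7] → sum 47
[7, 14, 7, 4] → sum 32
[14, 7, 4, 7] → sum 32
[7, 4, 7, 6] → sum 24
[4, 7, 6, 20] → sum 37
[7, 6, 20, 16] → sum 49
Largest of these is 51.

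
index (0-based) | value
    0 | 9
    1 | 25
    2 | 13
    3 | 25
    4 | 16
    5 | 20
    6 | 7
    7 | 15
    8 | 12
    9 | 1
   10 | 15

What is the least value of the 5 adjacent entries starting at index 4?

Elements at indices 4..8: 16, 20, 7, 15, 12
min(16, 20, 7, 15, 12) = 7

7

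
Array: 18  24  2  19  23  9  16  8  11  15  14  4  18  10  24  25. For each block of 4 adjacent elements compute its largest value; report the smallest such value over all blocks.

15

(18, 24, 2, 19) → max 24
(24, 2, 19, 23) → max 24
(2, 19, 23, 9) → max 23
(19, 23, 9, 16) → max 23
(23, 9, 16, 8) → max 23
(9, 16, 8, 11) → max 16
(16, 8, 11, 15) → max 16
(8, 11, 15, 14) → max 15
(11, 15, 14, 4) → max 15
(15, 14, 4, 18) → max 18
(14, 4, 18, 10) → max 18
(4, 18, 10, 24) → max 24
(18, 10, 24, 25) → max 25
Smallest of these is 15.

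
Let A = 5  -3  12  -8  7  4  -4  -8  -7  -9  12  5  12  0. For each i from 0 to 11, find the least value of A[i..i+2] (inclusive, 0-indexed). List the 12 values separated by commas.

-3, -8, -8, -8, -4, -8, -8, -9, -9, -9, 5, 0

[5, -3, 12] → min -3
[-3, 12, -8] → min -8
[12, -8, 7] → min -8
[-8, 7, 4] → min -8
[7, 4, -4] → min -4
[4, -4, -8] → min -8
[-4, -8, -7] → min -8
[-8, -7, -9] → min -9
[-7, -9, 12] → min -9
[-9, 12, 5] → min -9
[12, 5, 12] → min 5
[5, 12, 0] → min 0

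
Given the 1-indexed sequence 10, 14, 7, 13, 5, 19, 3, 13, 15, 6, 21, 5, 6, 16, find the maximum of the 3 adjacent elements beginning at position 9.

Elements at indices 9..11: 15, 6, 21
max(15, 6, 21) = 21

21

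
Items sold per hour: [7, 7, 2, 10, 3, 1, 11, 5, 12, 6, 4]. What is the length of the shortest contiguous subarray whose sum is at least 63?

add 7: running sum 7 < 63
add 7: running sum 14 < 63
add 2: running sum 16 < 63
add 10: running sum 26 < 63
add 3: running sum 29 < 63
add 1: running sum 30 < 63
add 11: running sum 41 < 63
add 5: running sum 46 < 63
add 12: running sum 58 < 63
add 6: shortest ending here [7, 7, 2, 10, 3, 1, 11, 5, 12, 6] sum 64, len 10
add 4: shortest ending here [7, 7, 2, 10, 3, 1, 11, 5, 12, 6, 4] sum 68, len 11
Shortest qualifying length: 10.

10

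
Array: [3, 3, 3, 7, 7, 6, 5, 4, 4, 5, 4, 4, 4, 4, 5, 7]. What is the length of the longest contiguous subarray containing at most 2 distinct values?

Extend right; when distinct count exceeds 2, shrink from the left:
add 3: window [3] (1 distinct), len 1
add 3: window [3, 3] (1 distinct), len 2
add 3: window [3, 3, 3] (1 distinct), len 3
add 7: window [3, 3, 3, 7] (2 distinct), len 4
add 7: window [3, 3, 3, 7, 7] (2 distinct), len 5
add 6: window [7, 7, 6] (2 distinct), len 3
add 5: window [6, 5] (2 distinct), len 2
add 4: window [5, 4] (2 distinct), len 2
add 4: window [5, 4, 4] (2 distinct), len 3
add 5: window [5, 4, 4, 5] (2 distinct), len 4
add 4: window [5, 4, 4, 5, 4] (2 distinct), len 5
add 4: window [5, 4, 4, 5, 4, 4] (2 distinct), len 6
add 4: window [5, 4, 4, 5, 4, 4, 4] (2 distinct), len 7
add 4: window [5, 4, 4, 5, 4, 4, 4, 4] (2 distinct), len 8
add 5: window [5, 4, 4, 5, 4, 4, 4, 4, 5] (2 distinct), len 9
add 7: window [5, 7] (2 distinct), len 2
Longest length with ≤2 distinct: 9.

9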